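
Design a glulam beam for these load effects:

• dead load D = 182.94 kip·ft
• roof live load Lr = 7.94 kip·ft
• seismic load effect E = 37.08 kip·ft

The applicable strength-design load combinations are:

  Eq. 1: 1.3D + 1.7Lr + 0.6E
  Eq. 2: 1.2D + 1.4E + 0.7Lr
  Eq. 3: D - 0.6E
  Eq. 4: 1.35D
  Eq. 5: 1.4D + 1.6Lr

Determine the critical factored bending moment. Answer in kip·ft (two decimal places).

Eq. 1: 1.3(182.94) + 1.7(7.94) + 0.6(37.08) = 237.82 + 13.50 + 22.25 = 273.57
Eq. 2: 1.2(182.94) + 1.4(37.08) + 0.7(7.94) = 219.53 + 51.91 + 5.56 = 277.00
Eq. 3: 1.0(182.94) - 0.6(37.08) = 182.94 - 22.25 = 160.69
Eq. 4: 1.35(182.94) = 246.97
Eq. 5: 1.4(182.94) + 1.6(7.94) = 256.12 + 12.70 = 268.82
Maximum is from combination 2.

277.00 kip·ft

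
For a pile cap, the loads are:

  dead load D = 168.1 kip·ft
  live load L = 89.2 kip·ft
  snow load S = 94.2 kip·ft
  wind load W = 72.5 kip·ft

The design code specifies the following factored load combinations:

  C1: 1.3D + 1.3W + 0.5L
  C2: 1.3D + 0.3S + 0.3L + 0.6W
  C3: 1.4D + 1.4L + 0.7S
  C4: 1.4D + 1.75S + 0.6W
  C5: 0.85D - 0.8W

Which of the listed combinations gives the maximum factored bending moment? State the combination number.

C1: 1.3(168.1) + 1.3(72.5) + 0.5(89.2) = 218.53 + 94.25 + 44.60 = 357.38
C2: 1.3(168.1) + 0.3(94.2) + 0.3(89.2) + 0.6(72.5) = 218.53 + 28.26 + 26.76 + 43.50 = 317.05
C3: 1.4(168.1) + 1.4(89.2) + 0.7(94.2) = 235.34 + 124.88 + 65.94 = 426.16
C4: 1.4(168.1) + 1.75(94.2) + 0.6(72.5) = 235.34 + 164.85 + 43.50 = 443.69
C5: 0.85(168.1) - 0.8(72.5) = 142.89 - 58.00 = 84.89
The largest value is 443.69 kip·ft from combination 4.

Combination 4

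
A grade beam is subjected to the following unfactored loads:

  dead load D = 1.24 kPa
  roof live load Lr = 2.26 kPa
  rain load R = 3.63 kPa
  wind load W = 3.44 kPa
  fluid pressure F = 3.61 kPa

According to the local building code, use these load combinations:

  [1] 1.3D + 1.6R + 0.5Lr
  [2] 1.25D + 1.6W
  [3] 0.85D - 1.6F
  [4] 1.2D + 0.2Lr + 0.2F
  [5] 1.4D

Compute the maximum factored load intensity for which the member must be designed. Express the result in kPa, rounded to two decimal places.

[1] 1.3(1.24) + 1.6(3.63) + 0.5(2.26) = 1.61 + 5.81 + 1.13 = 8.55
[2] 1.25(1.24) + 1.6(3.44) = 1.55 + 5.50 = 7.05
[3] 0.85(1.24) - 1.6(3.61) = -4.72
[4] 1.2(1.24) + 0.2(2.26) + 0.2(3.61) = 1.49 + 0.45 + 0.72 = 2.66
[5] 1.4(1.24) = 1.74
Combination 1 governs: q_u = 8.55 kPa.

8.55 kPa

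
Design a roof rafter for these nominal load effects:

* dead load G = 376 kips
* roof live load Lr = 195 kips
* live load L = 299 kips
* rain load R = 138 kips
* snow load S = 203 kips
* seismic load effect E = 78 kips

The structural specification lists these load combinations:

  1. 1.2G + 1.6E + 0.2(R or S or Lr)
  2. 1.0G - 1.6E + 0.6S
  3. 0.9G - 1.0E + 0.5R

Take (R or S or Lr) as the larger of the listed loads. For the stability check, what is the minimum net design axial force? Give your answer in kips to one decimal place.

(R or S or Lr) → S = 203 kips.
1. 1.2(376) + 1.6(78) + 0.2(203) = 451.2 + 124.8 + 40.6 = 616.6
2. 1.0(376) - 1.6(78) + 0.6(203) = 376.0 - 124.8 + 121.8 = 373.0
3. 0.9(376) - 1.0(78) + 0.5(138) = 338.4 - 78.0 + 69.0 = 329.4
Combination 3 gives the minimum: 329.4 kips.

329.4 kips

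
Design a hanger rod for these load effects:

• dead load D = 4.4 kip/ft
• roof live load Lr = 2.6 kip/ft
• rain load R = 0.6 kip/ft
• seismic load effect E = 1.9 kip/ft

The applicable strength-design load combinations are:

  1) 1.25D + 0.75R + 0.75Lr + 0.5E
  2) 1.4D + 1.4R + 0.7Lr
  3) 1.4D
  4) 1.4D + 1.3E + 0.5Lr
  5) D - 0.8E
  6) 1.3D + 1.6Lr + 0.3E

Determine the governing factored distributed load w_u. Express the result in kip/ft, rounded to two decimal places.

10.45 kip/ft

1) 1.25(4.4) + 0.75(0.6) + 0.75(2.6) + 0.5(1.9) = 8.85
2) 1.4(4.4) + 1.4(0.6) + 0.7(2.6) = 8.82
3) 1.4(4.4) = 6.16
4) 1.4(4.4) + 1.3(1.9) + 0.5(2.6) = 9.93
5) 1.0(4.4) - 0.8(1.9) = 2.88
6) 1.3(4.4) + 1.6(2.6) + 0.3(1.9) = 10.45
Maximum is from combination 6.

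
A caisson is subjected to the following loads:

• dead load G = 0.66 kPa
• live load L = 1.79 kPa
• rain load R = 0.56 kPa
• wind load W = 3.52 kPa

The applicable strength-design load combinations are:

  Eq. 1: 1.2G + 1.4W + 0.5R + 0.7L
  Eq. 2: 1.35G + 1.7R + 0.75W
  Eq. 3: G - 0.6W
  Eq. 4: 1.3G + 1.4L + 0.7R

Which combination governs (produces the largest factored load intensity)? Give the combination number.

Eq. 1: 1.2(0.66) + 1.4(3.52) + 0.5(0.56) + 0.7(1.79) = 0.79 + 4.93 + 0.28 + 1.25 = 7.25
Eq. 2: 1.35(0.66) + 1.7(0.56) + 0.75(3.52) = 0.89 + 0.95 + 2.64 = 4.48
Eq. 3: 1.0(0.66) - 0.6(3.52) = 0.66 - 2.11 = -1.45
Eq. 4: 1.3(0.66) + 1.4(1.79) + 0.7(0.56) = 0.86 + 2.51 + 0.39 = 3.76
The largest value is 7.25 kPa from combination 1.

Combination 1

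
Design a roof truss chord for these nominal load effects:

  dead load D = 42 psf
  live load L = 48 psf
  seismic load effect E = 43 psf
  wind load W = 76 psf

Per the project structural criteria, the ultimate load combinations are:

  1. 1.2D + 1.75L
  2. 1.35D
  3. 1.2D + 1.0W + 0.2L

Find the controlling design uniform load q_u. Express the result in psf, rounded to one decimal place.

1. 1.2(42) + 1.75(48) = 50.4 + 84.0 = 134.4
2. 1.35(42) = 56.7
3. 1.2(42) + 1.0(76) + 0.2(48) = 50.4 + 76.0 + 9.6 = 136.0
Maximum is from combination 3.

136.0 psf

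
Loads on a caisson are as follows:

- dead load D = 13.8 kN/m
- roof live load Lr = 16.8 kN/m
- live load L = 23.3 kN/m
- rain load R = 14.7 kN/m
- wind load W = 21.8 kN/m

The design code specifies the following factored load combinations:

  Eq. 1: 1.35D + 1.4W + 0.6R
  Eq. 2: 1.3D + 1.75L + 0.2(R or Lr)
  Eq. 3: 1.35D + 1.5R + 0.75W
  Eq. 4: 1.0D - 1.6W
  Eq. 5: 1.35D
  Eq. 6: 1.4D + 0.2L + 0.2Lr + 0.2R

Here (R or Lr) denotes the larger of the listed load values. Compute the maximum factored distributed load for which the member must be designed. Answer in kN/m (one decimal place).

62.1 kN/m

(R or Lr) → Lr = 16.8 kN/m.
Eq. 1: 1.35(13.8) + 1.4(21.8) + 0.6(14.7) = 58.0
Eq. 2: 1.3(13.8) + 1.75(23.3) + 0.2(16.8) = 17.9 + 40.8 + 3.4 = 62.1
Eq. 3: 1.35(13.8) + 1.5(14.7) + 0.75(21.8) = 57.0
Eq. 4: 1.0(13.8) - 1.6(21.8) = 13.8 - 34.9 = -21.1
Eq. 5: 1.35(13.8) = 18.6
Eq. 6: 1.4(13.8) + 0.2(23.3) + 0.2(16.8) + 0.2(14.7) = 19.3 + 4.7 + 3.4 + 2.9 = 30.3
Maximum is from combination 2.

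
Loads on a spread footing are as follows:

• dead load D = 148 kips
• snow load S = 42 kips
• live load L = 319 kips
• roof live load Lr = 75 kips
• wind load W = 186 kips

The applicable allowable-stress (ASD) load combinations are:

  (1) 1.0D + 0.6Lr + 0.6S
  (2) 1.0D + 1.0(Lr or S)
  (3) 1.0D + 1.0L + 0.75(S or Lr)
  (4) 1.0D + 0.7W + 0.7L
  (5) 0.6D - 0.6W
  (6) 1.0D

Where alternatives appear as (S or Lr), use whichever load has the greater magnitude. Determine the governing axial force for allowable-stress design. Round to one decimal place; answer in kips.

(Lr or S) → Lr = 75 kips; (S or Lr) → Lr = 75 kips.
(1) 1.0(148) + 0.6(75) + 0.6(42) = 218.2
(2) 1.0(148) + 1.0(75) = 223.0
(3) 1.0(148) + 1.0(319) + 0.75(75) = 523.3
(4) 1.0(148) + 0.7(186) + 0.7(319) = 501.5
(5) 0.6(148) - 0.6(186) = -22.8
(6) 1.0(148) = 148.0
Maximum is from combination 3.

523.3 kips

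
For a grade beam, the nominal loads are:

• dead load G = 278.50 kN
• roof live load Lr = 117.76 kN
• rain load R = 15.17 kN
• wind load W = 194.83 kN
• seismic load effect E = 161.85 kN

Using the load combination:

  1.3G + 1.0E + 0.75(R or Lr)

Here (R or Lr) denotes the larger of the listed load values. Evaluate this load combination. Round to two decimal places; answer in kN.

612.22 kN

(R or Lr) → Lr = 117.76 kN.
1.3(278.50) + 1.0(161.85) + 0.75(117.76) = 362.05 + 161.85 + 88.32 = 612.22
V_u = 612.22 kN.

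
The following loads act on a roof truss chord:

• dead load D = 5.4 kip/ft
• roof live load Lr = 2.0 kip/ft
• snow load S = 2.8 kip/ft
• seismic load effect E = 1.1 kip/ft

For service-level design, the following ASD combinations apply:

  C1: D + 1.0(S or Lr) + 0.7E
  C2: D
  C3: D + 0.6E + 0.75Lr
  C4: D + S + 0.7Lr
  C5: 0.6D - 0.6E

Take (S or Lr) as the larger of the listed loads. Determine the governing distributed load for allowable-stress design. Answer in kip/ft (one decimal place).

(S or Lr) → S = 2.8 kip/ft.
C1: 1.0(5.4) + 1.0(2.8) + 0.7(1.1) = 5.4 + 2.8 + 0.8 = 9.0
C2: 1.0(5.4) = 5.4
C3: 1.0(5.4) + 0.6(1.1) + 0.75(2.0) = 5.4 + 0.7 + 1.5 = 7.6
C4: 1.0(5.4) + 1.0(2.8) + 0.7(2.0) = 5.4 + 2.8 + 1.4 = 9.6
C5: 0.6(5.4) - 0.6(1.1) = 2.6
Combination 4 governs: w = 9.6 kip/ft.

9.6 kip/ft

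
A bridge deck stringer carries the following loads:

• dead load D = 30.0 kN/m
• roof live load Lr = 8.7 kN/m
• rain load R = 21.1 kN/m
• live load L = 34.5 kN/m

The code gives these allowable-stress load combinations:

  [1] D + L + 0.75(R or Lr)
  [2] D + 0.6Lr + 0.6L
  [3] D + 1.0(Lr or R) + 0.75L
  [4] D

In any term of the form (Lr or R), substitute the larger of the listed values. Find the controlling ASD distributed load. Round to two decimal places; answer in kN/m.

80.33 kN/m

(R or Lr) → R = 21.1 kN/m; (Lr or R) → R = 21.1 kN/m.
[1] 1.0(30.0) + 1.0(34.5) + 0.75(21.1) = 80.33
[2] 1.0(30.0) + 0.6(8.7) + 0.6(34.5) = 55.92
[3] 1.0(30.0) + 1.0(21.1) + 0.75(34.5) = 76.98
[4] 1.0(30.0) = 30.00
Maximum is from combination 1.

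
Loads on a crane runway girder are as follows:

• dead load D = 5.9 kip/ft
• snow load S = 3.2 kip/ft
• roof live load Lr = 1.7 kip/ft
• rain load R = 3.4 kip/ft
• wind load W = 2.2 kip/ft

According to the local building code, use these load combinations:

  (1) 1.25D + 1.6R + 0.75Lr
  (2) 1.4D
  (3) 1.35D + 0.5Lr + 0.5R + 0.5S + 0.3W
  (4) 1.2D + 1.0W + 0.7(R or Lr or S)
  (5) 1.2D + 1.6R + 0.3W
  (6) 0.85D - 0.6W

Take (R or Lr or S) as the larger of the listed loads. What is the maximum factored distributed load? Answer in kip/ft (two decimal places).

(R or Lr or S) → R = 3.4 kip/ft.
(1) 1.25(5.9) + 1.6(3.4) + 0.75(1.7) = 14.09
(2) 1.4(5.9) = 8.26
(3) 1.35(5.9) + 0.5(1.7) + 0.5(3.4) + 0.5(3.2) + 0.3(2.2) = 7.97 + 0.85 + 1.70 + 1.60 + 0.66 = 12.78
(4) 1.2(5.9) + 1.0(2.2) + 0.7(3.4) = 7.08 + 2.20 + 2.38 = 11.66
(5) 1.2(5.9) + 1.6(3.4) + 0.3(2.2) = 7.08 + 5.44 + 0.66 = 13.18
(6) 0.85(5.9) - 0.6(2.2) = 5.02 - 1.32 = 3.70
Maximum is from combination 1.

14.09 kip/ft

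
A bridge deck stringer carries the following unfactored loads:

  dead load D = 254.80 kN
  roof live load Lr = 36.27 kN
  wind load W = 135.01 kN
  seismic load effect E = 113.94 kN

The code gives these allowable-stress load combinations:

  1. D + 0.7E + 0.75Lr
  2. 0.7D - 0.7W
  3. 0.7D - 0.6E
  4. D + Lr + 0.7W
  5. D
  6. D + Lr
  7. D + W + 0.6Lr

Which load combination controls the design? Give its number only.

Combination 7

1. 1.0(254.80) + 0.7(113.94) + 0.75(36.27) = 254.80 + 79.76 + 27.20 = 361.76
2. 0.7(254.80) - 0.7(135.01) = 178.36 - 94.51 = 83.85
3. 0.7(254.80) - 0.6(113.94) = 178.36 - 68.36 = 110.00
4. 1.0(254.80) + 1.0(36.27) + 0.7(135.01) = 254.80 + 36.27 + 94.51 = 385.58
5. 1.0(254.80) = 254.80
6. 1.0(254.80) + 1.0(36.27) = 254.80 + 36.27 = 291.07
7. 1.0(254.80) + 1.0(135.01) + 0.6(36.27) = 254.80 + 135.01 + 21.76 = 411.57
The largest value is 411.57 kN from combination 7.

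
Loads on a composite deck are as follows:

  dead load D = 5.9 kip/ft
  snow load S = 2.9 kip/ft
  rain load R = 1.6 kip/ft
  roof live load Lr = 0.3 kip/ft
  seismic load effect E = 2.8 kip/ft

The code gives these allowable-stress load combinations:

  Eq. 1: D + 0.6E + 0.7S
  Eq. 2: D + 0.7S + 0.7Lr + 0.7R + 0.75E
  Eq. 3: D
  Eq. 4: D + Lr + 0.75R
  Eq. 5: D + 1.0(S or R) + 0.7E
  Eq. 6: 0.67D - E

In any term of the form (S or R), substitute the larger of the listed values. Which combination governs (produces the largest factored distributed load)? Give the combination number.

Combination 2

(S or R) → S = 2.9 kip/ft.
Eq. 1: 1.0(5.9) + 0.6(2.8) + 0.7(2.9) = 5.90 + 1.68 + 2.03 = 9.61
Eq. 2: 1.0(5.9) + 0.7(2.9) + 0.7(0.3) + 0.7(1.6) + 0.75(2.8) = 5.90 + 2.03 + 0.21 + 1.12 + 2.10 = 11.36
Eq. 3: 1.0(5.9) = 5.90
Eq. 4: 1.0(5.9) + 1.0(0.3) + 0.75(1.6) = 5.90 + 0.30 + 1.20 = 7.40
Eq. 5: 1.0(5.9) + 1.0(2.9) + 0.7(2.8) = 5.90 + 2.90 + 1.96 = 10.76
Eq. 6: 0.67(5.9) - 1.0(2.8) = 3.95 - 2.80 = 1.15
The largest value is 11.36 kip/ft from combination 2.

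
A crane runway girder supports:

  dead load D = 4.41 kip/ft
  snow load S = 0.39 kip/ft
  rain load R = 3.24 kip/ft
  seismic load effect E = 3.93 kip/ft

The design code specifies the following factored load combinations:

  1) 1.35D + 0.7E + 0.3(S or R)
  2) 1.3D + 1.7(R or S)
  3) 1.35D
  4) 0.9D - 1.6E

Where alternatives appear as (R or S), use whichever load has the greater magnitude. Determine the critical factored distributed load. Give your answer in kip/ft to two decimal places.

11.24 kip/ft

(S or R) → R = 3.24 kip/ft; (R or S) → R = 3.24 kip/ft.
1) 1.35(4.41) + 0.7(3.93) + 0.3(3.24) = 9.68
2) 1.3(4.41) + 1.7(3.24) = 5.73 + 5.51 = 11.24
3) 1.35(4.41) = 5.95
4) 0.9(4.41) - 1.6(3.93) = 3.97 - 6.29 = -2.32
Maximum is from combination 2.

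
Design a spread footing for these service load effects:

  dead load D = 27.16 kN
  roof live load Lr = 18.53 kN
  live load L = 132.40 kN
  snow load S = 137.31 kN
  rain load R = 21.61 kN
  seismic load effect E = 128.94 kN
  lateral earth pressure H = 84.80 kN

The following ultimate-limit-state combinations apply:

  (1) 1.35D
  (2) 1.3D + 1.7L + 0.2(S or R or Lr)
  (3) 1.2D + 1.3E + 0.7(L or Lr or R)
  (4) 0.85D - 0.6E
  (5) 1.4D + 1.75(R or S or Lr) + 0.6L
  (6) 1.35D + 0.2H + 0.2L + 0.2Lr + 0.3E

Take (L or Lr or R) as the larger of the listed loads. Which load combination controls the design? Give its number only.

Combination 5

(S or R or Lr) → S = 137.31 kN; (L or Lr or R) → L = 132.40 kN; (R or S or Lr) → S = 137.31 kN.
(1) 1.35(27.16) = 36.67
(2) 1.3(27.16) + 1.7(132.40) + 0.2(137.31) = 35.31 + 225.08 + 27.46 = 287.85
(3) 1.2(27.16) + 1.3(128.94) + 0.7(132.40) = 32.59 + 167.62 + 92.68 = 292.89
(4) 0.85(27.16) - 0.6(128.94) = -54.28
(5) 1.4(27.16) + 1.75(137.31) + 0.6(132.40) = 357.76
(6) 1.35(27.16) + 0.2(84.80) + 0.2(132.40) + 0.2(18.53) + 0.3(128.94) = 122.49
The largest value is 357.76 kN from combination 5.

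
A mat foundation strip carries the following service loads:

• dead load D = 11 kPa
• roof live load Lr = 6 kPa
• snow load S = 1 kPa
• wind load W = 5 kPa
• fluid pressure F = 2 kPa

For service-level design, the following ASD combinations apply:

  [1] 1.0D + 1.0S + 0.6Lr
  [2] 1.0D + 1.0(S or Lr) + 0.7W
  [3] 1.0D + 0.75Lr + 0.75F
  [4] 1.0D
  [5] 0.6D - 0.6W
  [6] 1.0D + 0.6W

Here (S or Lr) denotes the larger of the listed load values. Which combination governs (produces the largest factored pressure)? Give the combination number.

(S or Lr) → Lr = 6 kPa.
[1] 1.0(11) + 1.0(1) + 0.6(6) = 15.6
[2] 1.0(11) + 1.0(6) + 0.7(5) = 20.5
[3] 1.0(11) + 0.75(6) + 0.75(2) = 17.0
[4] 1.0(11) = 11.0
[5] 0.6(11) - 0.6(5) = 3.6
[6] 1.0(11) + 0.6(5) = 14.0
The largest value is 20.5 kPa from combination 2.

Combination 2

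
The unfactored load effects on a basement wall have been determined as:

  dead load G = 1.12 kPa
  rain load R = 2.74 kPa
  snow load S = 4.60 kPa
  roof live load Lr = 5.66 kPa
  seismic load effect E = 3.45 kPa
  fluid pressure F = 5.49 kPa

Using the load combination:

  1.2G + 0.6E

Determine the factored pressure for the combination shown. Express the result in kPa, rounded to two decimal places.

1.2(1.12) + 0.6(3.45) = 3.41
p_u = 3.41 kPa.

3.41 kPa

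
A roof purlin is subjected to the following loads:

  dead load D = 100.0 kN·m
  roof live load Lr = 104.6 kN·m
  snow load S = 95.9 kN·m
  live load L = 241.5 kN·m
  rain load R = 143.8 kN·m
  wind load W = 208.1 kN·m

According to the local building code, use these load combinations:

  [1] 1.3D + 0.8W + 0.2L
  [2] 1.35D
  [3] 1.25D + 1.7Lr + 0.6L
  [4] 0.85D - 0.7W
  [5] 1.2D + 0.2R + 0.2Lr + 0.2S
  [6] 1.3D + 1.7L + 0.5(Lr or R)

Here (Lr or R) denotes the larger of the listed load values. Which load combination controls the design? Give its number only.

(Lr or R) → R = 143.8 kN·m.
[1] 1.3(100.0) + 0.8(208.1) + 0.2(241.5) = 130.00 + 166.48 + 48.30 = 344.78
[2] 1.35(100.0) = 135.00
[3] 1.25(100.0) + 1.7(104.6) + 0.6(241.5) = 125.00 + 177.82 + 144.90 = 447.72
[4] 0.85(100.0) - 0.7(208.1) = 85.00 - 145.67 = -60.67
[5] 1.2(100.0) + 0.2(143.8) + 0.2(104.6) + 0.2(95.9) = 120.00 + 28.76 + 20.92 + 19.18 = 188.86
[6] 1.3(100.0) + 1.7(241.5) + 0.5(143.8) = 130.00 + 410.55 + 71.90 = 612.45
The largest value is 612.45 kN·m from combination 6.

Combination 6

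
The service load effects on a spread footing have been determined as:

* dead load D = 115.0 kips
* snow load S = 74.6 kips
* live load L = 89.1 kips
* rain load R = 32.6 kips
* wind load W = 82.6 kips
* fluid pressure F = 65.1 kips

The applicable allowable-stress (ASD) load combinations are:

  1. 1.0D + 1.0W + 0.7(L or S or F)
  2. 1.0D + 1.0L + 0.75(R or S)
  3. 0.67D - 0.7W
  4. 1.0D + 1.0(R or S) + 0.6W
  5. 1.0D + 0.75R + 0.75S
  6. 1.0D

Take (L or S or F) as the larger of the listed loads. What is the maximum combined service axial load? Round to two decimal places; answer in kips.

(L or S or F) → L = 89.1 kips; (R or S) → S = 74.6 kips.
1. 1.0(115.0) + 1.0(82.6) + 0.7(89.1) = 115.00 + 82.60 + 62.37 = 259.97
2. 1.0(115.0) + 1.0(89.1) + 0.75(74.6) = 115.00 + 89.10 + 55.95 = 260.05
3. 0.67(115.0) - 0.7(82.6) = 77.05 - 57.82 = 19.23
4. 1.0(115.0) + 1.0(74.6) + 0.6(82.6) = 115.00 + 74.60 + 49.56 = 239.16
5. 1.0(115.0) + 0.75(32.6) + 0.75(74.6) = 115.00 + 24.45 + 55.95 = 195.40
6. 1.0(115.0) = 115.00
Maximum is from combination 2.

260.05 kips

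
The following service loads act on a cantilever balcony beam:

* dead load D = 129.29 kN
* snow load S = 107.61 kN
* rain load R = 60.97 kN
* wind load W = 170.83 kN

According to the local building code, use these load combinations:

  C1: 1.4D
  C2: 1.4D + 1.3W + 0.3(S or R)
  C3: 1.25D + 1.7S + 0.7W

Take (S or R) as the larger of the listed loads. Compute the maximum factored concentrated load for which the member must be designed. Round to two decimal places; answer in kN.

(S or R) → S = 107.61 kN.
C1: 1.4(129.29) = 181.01
C2: 1.4(129.29) + 1.3(170.83) + 0.3(107.61) = 181.01 + 222.08 + 32.28 = 435.37
C3: 1.25(129.29) + 1.7(107.61) + 0.7(170.83) = 161.61 + 182.94 + 119.58 = 464.13
The controlling combination is 3, giving 464.13 kN.

464.13 kN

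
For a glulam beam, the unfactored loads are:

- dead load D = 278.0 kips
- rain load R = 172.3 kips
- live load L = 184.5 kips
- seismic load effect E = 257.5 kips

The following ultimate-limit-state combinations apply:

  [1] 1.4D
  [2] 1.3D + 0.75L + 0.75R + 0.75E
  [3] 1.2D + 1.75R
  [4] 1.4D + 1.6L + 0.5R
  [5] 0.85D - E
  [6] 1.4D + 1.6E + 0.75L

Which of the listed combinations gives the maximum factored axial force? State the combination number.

Combination 6

[1] 1.4(278.0) = 389.2
[2] 1.3(278.0) + 0.75(184.5) + 0.75(172.3) + 0.75(257.5) = 361.4 + 138.4 + 129.2 + 193.1 = 822.1
[3] 1.2(278.0) + 1.75(172.3) = 333.6 + 301.5 = 635.1
[4] 1.4(278.0) + 1.6(184.5) + 0.5(172.3) = 389.2 + 295.2 + 86.2 = 770.6
[5] 0.85(278.0) - 1.0(257.5) = 236.3 - 257.5 = -21.2
[6] 1.4(278.0) + 1.6(257.5) + 0.75(184.5) = 389.2 + 412.0 + 138.4 = 939.6
The largest value is 939.6 kips from combination 6.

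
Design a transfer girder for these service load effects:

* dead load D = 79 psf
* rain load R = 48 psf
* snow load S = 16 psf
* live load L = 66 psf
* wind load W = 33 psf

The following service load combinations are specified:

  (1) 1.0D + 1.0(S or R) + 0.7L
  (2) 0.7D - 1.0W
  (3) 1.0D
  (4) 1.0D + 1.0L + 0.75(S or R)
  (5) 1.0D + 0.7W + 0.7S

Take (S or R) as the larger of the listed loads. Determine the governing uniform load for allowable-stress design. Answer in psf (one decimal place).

(S or R) → R = 48 psf.
(1) 1.0(79) + 1.0(48) + 0.7(66) = 79.0 + 48.0 + 46.2 = 173.2
(2) 0.7(79) - 1.0(33) = 55.3 - 33.0 = 22.3
(3) 1.0(79) = 79.0
(4) 1.0(79) + 1.0(66) + 0.75(48) = 79.0 + 66.0 + 36.0 = 181.0
(5) 1.0(79) + 0.7(33) + 0.7(16) = 79.0 + 23.1 + 11.2 = 113.3
The controlling combination is 4, giving 181.0 psf.

181.0 psf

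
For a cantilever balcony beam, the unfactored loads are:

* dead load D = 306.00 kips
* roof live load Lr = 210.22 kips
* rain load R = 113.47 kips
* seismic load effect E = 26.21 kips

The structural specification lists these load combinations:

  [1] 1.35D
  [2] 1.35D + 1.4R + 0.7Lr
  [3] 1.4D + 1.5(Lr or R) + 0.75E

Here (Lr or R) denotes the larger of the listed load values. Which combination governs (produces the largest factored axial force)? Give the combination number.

Combination 3

(Lr or R) → Lr = 210.22 kips.
[1] 1.35(306.00) = 413.10
[2] 1.35(306.00) + 1.4(113.47) + 0.7(210.22) = 413.10 + 158.86 + 147.15 = 719.11
[3] 1.4(306.00) + 1.5(210.22) + 0.75(26.21) = 428.40 + 315.33 + 19.66 = 763.39
The largest value is 763.39 kips from combination 3.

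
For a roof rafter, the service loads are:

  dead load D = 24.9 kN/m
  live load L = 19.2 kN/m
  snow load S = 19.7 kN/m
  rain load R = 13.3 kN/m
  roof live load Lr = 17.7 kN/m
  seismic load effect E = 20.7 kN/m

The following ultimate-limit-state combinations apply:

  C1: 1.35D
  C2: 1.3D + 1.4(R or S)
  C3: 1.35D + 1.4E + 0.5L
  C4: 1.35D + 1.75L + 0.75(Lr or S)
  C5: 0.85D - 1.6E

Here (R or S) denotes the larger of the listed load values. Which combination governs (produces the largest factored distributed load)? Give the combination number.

Combination 4

(R or S) → S = 19.7 kN/m; (Lr or S) → S = 19.7 kN/m.
C1: 1.35(24.9) = 33.6
C2: 1.3(24.9) + 1.4(19.7) = 60.0
C3: 1.35(24.9) + 1.4(20.7) + 0.5(19.2) = 72.2
C4: 1.35(24.9) + 1.75(19.2) + 0.75(19.7) = 82.0
C5: 0.85(24.9) - 1.6(20.7) = -12.0
The largest value is 82.0 kN/m from combination 4.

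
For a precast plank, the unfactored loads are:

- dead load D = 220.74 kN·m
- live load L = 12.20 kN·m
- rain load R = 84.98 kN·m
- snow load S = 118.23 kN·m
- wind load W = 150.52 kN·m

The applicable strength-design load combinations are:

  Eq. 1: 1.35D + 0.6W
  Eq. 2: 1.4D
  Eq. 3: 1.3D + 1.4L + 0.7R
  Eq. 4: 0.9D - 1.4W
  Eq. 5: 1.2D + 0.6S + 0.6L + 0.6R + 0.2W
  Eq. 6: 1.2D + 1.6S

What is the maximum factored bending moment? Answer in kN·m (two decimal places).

454.06 kN·m

Eq. 1: 1.35(220.74) + 0.6(150.52) = 298.00 + 90.31 = 388.31
Eq. 2: 1.4(220.74) = 309.04
Eq. 3: 1.3(220.74) + 1.4(12.20) + 0.7(84.98) = 286.96 + 17.08 + 59.49 = 363.53
Eq. 4: 0.9(220.74) - 1.4(150.52) = 198.67 - 210.73 = -12.06
Eq. 5: 1.2(220.74) + 0.6(118.23) + 0.6(12.20) + 0.6(84.98) + 0.2(150.52) = 264.89 + 70.94 + 7.32 + 50.99 + 30.10 = 424.24
Eq. 6: 1.2(220.74) + 1.6(118.23) = 264.89 + 189.17 = 454.06
The controlling combination is 6, giving 454.06 kN·m.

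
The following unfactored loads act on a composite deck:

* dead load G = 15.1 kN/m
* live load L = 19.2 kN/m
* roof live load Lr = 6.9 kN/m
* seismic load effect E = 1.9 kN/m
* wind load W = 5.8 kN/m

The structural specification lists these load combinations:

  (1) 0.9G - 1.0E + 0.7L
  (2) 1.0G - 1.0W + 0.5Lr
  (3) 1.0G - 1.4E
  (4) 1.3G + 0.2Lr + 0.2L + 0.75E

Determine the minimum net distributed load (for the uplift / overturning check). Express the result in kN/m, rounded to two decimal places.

12.44 kN/m

(1) 0.9(15.1) - 1.0(1.9) + 0.7(19.2) = 13.59 - 1.90 + 13.44 = 25.13
(2) 1.0(15.1) - 1.0(5.8) + 0.5(6.9) = 15.10 - 5.80 + 3.45 = 12.75
(3) 1.0(15.1) - 1.4(1.9) = 15.10 - 2.66 = 12.44
(4) 1.3(15.1) + 0.2(6.9) + 0.2(19.2) + 0.75(1.9) = 19.63 + 1.38 + 3.84 + 1.43 = 26.28
Combination 3 gives the minimum: 12.44 kN/m.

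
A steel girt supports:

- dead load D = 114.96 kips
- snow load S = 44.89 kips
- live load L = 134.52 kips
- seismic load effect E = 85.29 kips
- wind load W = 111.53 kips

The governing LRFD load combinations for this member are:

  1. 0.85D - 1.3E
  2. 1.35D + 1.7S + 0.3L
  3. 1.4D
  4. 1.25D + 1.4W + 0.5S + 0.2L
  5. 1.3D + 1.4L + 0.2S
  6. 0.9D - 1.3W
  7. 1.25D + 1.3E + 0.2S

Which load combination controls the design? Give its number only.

Combination 4

1. 0.85(114.96) - 1.3(85.29) = -13.16
2. 1.35(114.96) + 1.7(44.89) + 0.3(134.52) = 271.87
3. 1.4(114.96) = 160.94
4. 1.25(114.96) + 1.4(111.53) + 0.5(44.89) + 0.2(134.52) = 349.19
5. 1.3(114.96) + 1.4(134.52) + 0.2(44.89) = 346.75
6. 0.9(114.96) - 1.3(111.53) = -41.53
7. 1.25(114.96) + 1.3(85.29) + 0.2(44.89) = 263.56
The largest value is 349.19 kips from combination 4.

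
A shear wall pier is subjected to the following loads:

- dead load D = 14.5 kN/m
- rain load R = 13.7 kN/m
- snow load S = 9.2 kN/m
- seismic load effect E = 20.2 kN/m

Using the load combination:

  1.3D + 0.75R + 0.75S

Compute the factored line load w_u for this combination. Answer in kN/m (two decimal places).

36.03 kN/m

1.3(14.5) + 0.75(13.7) + 0.75(9.2) = 36.03
w_u = 36.03 kN/m.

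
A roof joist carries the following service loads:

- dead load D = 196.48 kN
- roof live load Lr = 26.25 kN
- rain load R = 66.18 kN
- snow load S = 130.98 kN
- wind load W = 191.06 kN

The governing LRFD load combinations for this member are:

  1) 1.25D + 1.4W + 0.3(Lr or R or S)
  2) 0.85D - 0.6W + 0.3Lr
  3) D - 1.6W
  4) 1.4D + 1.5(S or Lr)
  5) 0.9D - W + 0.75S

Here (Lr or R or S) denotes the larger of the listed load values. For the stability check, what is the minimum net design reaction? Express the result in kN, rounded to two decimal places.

(Lr or R or S) → S = 130.98 kN; (S or Lr) → S = 130.98 kN.
1) 1.25(196.48) + 1.4(191.06) + 0.3(130.98) = 552.38
2) 0.85(196.48) - 0.6(191.06) + 0.3(26.25) = 167.01 - 114.64 + 7.88 = 60.25
3) 1.0(196.48) - 1.6(191.06) = 196.48 - 305.70 = -109.22
4) 1.4(196.48) + 1.5(130.98) = 275.07 + 196.47 = 471.54
5) 0.9(196.48) - 1.0(191.06) + 0.75(130.98) = 176.83 - 191.06 + 98.24 = 84.01
Combination 3 gives the minimum: -109.22 kN.

-109.22 kN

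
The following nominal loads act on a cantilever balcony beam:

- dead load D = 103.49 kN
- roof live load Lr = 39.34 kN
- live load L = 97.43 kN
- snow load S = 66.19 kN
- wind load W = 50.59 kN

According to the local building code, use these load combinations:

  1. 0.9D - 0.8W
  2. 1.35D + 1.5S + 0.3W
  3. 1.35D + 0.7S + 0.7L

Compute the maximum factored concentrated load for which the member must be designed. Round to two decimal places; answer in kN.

1. 0.9(103.49) - 0.8(50.59) = 93.14 - 40.47 = 52.67
2. 1.35(103.49) + 1.5(66.19) + 0.3(50.59) = 254.17
3. 1.35(103.49) + 0.7(66.19) + 0.7(97.43) = 254.25
Maximum is from combination 3.

254.25 kN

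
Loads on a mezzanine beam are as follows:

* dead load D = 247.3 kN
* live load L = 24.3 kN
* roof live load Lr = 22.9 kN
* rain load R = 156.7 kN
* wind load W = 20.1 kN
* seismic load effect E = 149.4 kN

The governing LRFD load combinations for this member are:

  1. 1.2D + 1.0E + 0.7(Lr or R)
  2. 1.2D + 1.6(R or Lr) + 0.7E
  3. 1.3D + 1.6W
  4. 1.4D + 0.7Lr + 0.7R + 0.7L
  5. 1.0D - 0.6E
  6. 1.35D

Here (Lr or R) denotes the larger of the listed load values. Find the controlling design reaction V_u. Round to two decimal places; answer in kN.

652.06 kN

(Lr or R) → R = 156.7 kN; (R or Lr) → R = 156.7 kN.
1. 1.2(247.3) + 1.0(149.4) + 0.7(156.7) = 555.85
2. 1.2(247.3) + 1.6(156.7) + 0.7(149.4) = 652.06
3. 1.3(247.3) + 1.6(20.1) = 353.65
4. 1.4(247.3) + 0.7(22.9) + 0.7(156.7) + 0.7(24.3) = 488.95
5. 1.0(247.3) - 0.6(149.4) = 157.66
6. 1.35(247.3) = 333.86
Combination 2 governs: V_u = 652.06 kN.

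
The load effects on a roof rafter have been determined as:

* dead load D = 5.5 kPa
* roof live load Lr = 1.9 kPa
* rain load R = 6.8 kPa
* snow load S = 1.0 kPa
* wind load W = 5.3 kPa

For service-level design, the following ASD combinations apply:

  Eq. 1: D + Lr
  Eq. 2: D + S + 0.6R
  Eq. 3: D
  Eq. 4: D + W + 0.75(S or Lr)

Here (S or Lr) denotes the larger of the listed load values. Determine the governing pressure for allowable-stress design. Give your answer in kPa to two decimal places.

(S or Lr) → Lr = 1.9 kPa.
Eq. 1: 1.0(5.5) + 1.0(1.9) = 7.40
Eq. 2: 1.0(5.5) + 1.0(1.0) + 0.6(6.8) = 10.58
Eq. 3: 1.0(5.5) = 5.50
Eq. 4: 1.0(5.5) + 1.0(5.3) + 0.75(1.9) = 12.23
Combination 4 governs: p = 12.23 kPa.

12.23 kPa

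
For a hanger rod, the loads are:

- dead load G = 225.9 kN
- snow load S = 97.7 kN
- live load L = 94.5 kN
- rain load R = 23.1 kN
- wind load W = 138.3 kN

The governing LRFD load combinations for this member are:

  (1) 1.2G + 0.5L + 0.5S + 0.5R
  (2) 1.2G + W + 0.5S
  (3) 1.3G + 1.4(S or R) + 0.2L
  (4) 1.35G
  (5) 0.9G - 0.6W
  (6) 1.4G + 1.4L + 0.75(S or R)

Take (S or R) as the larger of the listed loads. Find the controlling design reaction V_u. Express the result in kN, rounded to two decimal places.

521.84 kN

(S or R) → S = 97.7 kN.
(1) 1.2(225.9) + 0.5(94.5) + 0.5(97.7) + 0.5(23.1) = 271.08 + 47.25 + 48.85 + 11.55 = 378.73
(2) 1.2(225.9) + 1.0(138.3) + 0.5(97.7) = 271.08 + 138.30 + 48.85 = 458.23
(3) 1.3(225.9) + 1.4(97.7) + 0.2(94.5) = 293.67 + 136.78 + 18.90 = 449.35
(4) 1.35(225.9) = 304.97
(5) 0.9(225.9) - 0.6(138.3) = 203.31 - 82.98 = 120.33
(6) 1.4(225.9) + 1.4(94.5) + 0.75(97.7) = 316.26 + 132.30 + 73.28 = 521.84
The controlling combination is 6, giving 521.84 kN.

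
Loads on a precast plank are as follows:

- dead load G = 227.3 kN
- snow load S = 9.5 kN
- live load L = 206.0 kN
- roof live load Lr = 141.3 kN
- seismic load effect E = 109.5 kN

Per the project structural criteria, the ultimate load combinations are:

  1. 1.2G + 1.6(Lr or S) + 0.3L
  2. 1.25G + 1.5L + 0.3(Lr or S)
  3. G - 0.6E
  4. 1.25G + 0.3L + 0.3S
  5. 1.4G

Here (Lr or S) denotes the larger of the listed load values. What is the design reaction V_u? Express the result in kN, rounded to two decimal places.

(Lr or S) → Lr = 141.3 kN.
1. 1.2(227.3) + 1.6(141.3) + 0.3(206.0) = 272.76 + 226.08 + 61.80 = 560.64
2. 1.25(227.3) + 1.5(206.0) + 0.3(141.3) = 284.13 + 309.00 + 42.39 = 635.52
3. 1.0(227.3) - 0.6(109.5) = 227.30 - 65.70 = 161.60
4. 1.25(227.3) + 0.3(206.0) + 0.3(9.5) = 284.13 + 61.80 + 2.85 = 348.78
5. 1.4(227.3) = 318.22
Combination 2 governs: V_u = 635.52 kN.

635.52 kN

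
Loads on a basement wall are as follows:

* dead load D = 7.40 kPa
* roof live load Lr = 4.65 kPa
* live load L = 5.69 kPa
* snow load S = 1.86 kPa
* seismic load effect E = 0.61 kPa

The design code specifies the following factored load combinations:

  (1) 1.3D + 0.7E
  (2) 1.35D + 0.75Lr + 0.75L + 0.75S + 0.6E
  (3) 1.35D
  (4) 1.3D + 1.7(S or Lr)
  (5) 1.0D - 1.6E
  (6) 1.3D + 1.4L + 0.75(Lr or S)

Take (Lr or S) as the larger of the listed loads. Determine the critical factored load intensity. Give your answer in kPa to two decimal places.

21.07 kPa

(S or Lr) → Lr = 4.65 kPa; (Lr or S) → Lr = 4.65 kPa.
(1) 1.3(7.40) + 0.7(0.61) = 9.62 + 0.43 = 10.05
(2) 1.35(7.40) + 0.75(4.65) + 0.75(5.69) + 0.75(1.86) + 0.6(0.61) = 19.51
(3) 1.35(7.40) = 9.99
(4) 1.3(7.40) + 1.7(4.65) = 9.62 + 7.91 = 17.53
(5) 1.0(7.40) - 1.6(0.61) = 7.40 - 0.98 = 6.42
(6) 1.3(7.40) + 1.4(5.69) + 0.75(4.65) = 21.07
The controlling combination is 6, giving 21.07 kPa.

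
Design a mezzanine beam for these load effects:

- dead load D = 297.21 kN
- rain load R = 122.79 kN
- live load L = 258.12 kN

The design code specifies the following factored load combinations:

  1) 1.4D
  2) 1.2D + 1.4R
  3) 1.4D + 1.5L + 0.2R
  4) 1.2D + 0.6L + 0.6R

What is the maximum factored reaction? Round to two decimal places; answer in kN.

1) 1.4(297.21) = 416.09
2) 1.2(297.21) + 1.4(122.79) = 356.65 + 171.91 = 528.56
3) 1.4(297.21) + 1.5(258.12) + 0.2(122.79) = 416.09 + 387.18 + 24.56 = 827.83
4) 1.2(297.21) + 0.6(258.12) + 0.6(122.79) = 585.20
Combination 3 governs: V_u = 827.83 kN.

827.83 kN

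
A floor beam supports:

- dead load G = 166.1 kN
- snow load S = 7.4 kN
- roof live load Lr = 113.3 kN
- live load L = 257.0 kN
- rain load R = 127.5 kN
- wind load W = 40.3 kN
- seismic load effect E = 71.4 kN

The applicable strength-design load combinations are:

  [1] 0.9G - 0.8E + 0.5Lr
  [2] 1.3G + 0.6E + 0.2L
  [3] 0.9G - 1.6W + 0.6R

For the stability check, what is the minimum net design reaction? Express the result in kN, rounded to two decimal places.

[1] 0.9(166.1) - 0.8(71.4) + 0.5(113.3) = 149.49 - 57.12 + 56.65 = 149.02
[2] 1.3(166.1) + 0.6(71.4) + 0.2(257.0) = 215.93 + 42.84 + 51.40 = 310.17
[3] 0.9(166.1) - 1.6(40.3) + 0.6(127.5) = 149.49 - 64.48 + 76.50 = 161.51
Combination 1 gives the minimum: 149.02 kN.

149.02 kN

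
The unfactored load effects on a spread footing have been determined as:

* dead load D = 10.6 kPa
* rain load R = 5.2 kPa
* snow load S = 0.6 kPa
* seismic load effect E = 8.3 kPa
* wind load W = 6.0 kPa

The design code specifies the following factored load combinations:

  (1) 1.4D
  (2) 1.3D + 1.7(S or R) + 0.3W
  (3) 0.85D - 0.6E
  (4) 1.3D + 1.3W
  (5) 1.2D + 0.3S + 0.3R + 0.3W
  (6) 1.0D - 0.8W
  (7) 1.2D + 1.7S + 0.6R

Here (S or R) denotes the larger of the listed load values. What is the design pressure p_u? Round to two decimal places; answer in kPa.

(S or R) → R = 5.2 kPa.
(1) 1.4(10.6) = 14.84
(2) 1.3(10.6) + 1.7(5.2) + 0.3(6.0) = 13.78 + 8.84 + 1.80 = 24.42
(3) 0.85(10.6) - 0.6(8.3) = 9.01 - 4.98 = 4.03
(4) 1.3(10.6) + 1.3(6.0) = 13.78 + 7.80 = 21.58
(5) 1.2(10.6) + 0.3(0.6) + 0.3(5.2) + 0.3(6.0) = 12.72 + 0.18 + 1.56 + 1.80 = 16.26
(6) 1.0(10.6) - 0.8(6.0) = 10.60 - 4.80 = 5.80
(7) 1.2(10.6) + 1.7(0.6) + 0.6(5.2) = 12.72 + 1.02 + 3.12 = 16.86
Maximum is from combination 2.

24.42 kPa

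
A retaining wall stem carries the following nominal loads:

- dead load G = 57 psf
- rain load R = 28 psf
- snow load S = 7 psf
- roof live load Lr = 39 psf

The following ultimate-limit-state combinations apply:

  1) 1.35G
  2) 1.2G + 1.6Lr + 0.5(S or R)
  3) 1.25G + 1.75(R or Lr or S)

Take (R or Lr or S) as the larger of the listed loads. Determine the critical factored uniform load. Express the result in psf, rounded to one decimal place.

144.8 psf

(S or R) → R = 28 psf; (R or Lr or S) → Lr = 39 psf.
1) 1.35(57) = 77.0
2) 1.2(57) + 1.6(39) + 0.5(28) = 68.4 + 62.4 + 14.0 = 144.8
3) 1.25(57) + 1.75(39) = 139.5
Combination 2 governs: q_u = 144.8 psf.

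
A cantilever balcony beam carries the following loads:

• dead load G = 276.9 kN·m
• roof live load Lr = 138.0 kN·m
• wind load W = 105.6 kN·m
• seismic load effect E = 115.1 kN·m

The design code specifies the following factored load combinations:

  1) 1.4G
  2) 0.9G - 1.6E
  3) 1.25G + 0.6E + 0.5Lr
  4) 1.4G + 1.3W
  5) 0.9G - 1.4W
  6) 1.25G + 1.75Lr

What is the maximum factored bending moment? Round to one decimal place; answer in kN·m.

1) 1.4(276.9) = 387.7
2) 0.9(276.9) - 1.6(115.1) = 65.1
3) 1.25(276.9) + 0.6(115.1) + 0.5(138.0) = 346.1 + 69.1 + 69.0 = 484.2
4) 1.4(276.9) + 1.3(105.6) = 524.9
5) 0.9(276.9) - 1.4(105.6) = 249.2 - 147.8 = 101.4
6) 1.25(276.9) + 1.75(138.0) = 346.1 + 241.5 = 587.6
The controlling combination is 6, giving 587.6 kN·m.

587.6 kN·m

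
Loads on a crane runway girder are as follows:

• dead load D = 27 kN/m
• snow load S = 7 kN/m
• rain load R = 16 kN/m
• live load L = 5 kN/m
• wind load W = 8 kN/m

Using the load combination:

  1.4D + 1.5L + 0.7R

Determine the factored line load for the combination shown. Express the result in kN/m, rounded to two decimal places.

1.4(27) + 1.5(5) + 0.7(16) = 56.50
w_u = 56.50 kN/m.

56.50 kN/m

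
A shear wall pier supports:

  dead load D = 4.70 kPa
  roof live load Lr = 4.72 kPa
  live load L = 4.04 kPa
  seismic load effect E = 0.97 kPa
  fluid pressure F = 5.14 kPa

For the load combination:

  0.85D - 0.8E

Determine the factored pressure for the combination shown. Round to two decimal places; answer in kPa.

3.22 kPa

0.85(4.70) - 0.8(0.97) = 4.00 - 0.78 = 3.22
p_u = 3.22 kPa.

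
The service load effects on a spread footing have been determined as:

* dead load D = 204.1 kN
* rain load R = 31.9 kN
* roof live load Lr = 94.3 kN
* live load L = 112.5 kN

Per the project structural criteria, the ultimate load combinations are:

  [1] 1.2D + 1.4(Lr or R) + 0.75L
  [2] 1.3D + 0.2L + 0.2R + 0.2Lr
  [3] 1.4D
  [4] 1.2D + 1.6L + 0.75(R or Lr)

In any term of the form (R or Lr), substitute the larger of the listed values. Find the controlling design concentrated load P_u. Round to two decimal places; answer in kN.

(Lr or R) → Lr = 94.3 kN; (R or Lr) → Lr = 94.3 kN.
[1] 1.2(204.1) + 1.4(94.3) + 0.75(112.5) = 244.92 + 132.02 + 84.38 = 461.32
[2] 1.3(204.1) + 0.2(112.5) + 0.2(31.9) + 0.2(94.3) = 265.33 + 22.50 + 6.38 + 18.86 = 313.07
[3] 1.4(204.1) = 285.74
[4] 1.2(204.1) + 1.6(112.5) + 0.75(94.3) = 244.92 + 180.00 + 70.73 = 495.65
Combination 4 governs: P_u = 495.65 kN.

495.65 kN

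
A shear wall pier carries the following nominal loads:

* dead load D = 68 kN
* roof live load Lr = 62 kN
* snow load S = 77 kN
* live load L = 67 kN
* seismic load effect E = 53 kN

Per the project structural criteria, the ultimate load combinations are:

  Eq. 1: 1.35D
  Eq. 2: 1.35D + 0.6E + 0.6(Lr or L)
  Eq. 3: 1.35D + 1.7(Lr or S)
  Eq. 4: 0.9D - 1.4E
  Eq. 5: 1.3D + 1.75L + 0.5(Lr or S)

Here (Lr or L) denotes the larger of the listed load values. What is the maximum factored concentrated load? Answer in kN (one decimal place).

244.2 kN

(Lr or L) → L = 67 kN; (Lr or S) → S = 77 kN.
Eq. 1: 1.35(68) = 91.8
Eq. 2: 1.35(68) + 0.6(53) + 0.6(67) = 91.8 + 31.8 + 40.2 = 163.8
Eq. 3: 1.35(68) + 1.7(77) = 91.8 + 130.9 = 222.7
Eq. 4: 0.9(68) - 1.4(53) = 61.2 - 74.2 = -13.0
Eq. 5: 1.3(68) + 1.75(67) + 0.5(77) = 88.4 + 117.3 + 38.5 = 244.2
Maximum is from combination 5.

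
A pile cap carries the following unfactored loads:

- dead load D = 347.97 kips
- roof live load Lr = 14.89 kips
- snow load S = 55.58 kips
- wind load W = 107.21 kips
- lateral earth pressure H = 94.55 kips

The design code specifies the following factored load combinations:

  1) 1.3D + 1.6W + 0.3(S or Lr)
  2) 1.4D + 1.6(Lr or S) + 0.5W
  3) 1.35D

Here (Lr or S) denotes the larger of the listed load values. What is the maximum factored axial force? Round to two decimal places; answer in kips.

640.57 kips

(S or Lr) → S = 55.58 kips; (Lr or S) → S = 55.58 kips.
1) 1.3(347.97) + 1.6(107.21) + 0.3(55.58) = 452.36 + 171.54 + 16.67 = 640.57
2) 1.4(347.97) + 1.6(55.58) + 0.5(107.21) = 629.69
3) 1.35(347.97) = 469.76
Combination 1 governs: P_u = 640.57 kips.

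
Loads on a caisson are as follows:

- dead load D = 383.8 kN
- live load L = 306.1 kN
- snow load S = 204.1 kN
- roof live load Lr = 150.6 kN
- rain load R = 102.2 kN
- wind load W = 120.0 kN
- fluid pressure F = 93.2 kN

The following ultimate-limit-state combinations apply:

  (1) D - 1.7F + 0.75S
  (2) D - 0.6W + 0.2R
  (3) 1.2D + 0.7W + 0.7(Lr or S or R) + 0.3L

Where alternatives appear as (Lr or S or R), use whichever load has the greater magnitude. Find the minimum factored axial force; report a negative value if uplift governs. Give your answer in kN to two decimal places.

332.24 kN

(Lr or S or R) → S = 204.1 kN.
(1) 1.0(383.8) - 1.7(93.2) + 0.75(204.1) = 383.80 - 158.44 + 153.08 = 378.44
(2) 1.0(383.8) - 0.6(120.0) + 0.2(102.2) = 383.80 - 72.00 + 20.44 = 332.24
(3) 1.2(383.8) + 0.7(120.0) + 0.7(204.1) + 0.3(306.1) = 460.56 + 84.00 + 142.87 + 91.83 = 779.26
Combination 2 gives the minimum: 332.24 kN.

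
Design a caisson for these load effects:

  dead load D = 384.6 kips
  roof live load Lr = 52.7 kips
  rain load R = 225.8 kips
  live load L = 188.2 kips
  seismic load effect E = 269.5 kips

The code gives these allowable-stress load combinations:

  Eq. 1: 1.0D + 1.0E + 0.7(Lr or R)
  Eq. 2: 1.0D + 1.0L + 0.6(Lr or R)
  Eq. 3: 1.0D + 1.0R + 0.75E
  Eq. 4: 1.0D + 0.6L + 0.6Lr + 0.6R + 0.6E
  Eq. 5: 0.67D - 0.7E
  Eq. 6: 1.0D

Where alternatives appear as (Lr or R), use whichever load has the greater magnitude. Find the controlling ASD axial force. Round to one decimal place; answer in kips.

826.3 kips

(Lr or R) → R = 225.8 kips.
Eq. 1: 1.0(384.6) + 1.0(269.5) + 0.7(225.8) = 384.6 + 269.5 + 158.1 = 812.2
Eq. 2: 1.0(384.6) + 1.0(188.2) + 0.6(225.8) = 384.6 + 188.2 + 135.5 = 708.3
Eq. 3: 1.0(384.6) + 1.0(225.8) + 0.75(269.5) = 384.6 + 225.8 + 202.1 = 812.5
Eq. 4: 1.0(384.6) + 0.6(188.2) + 0.6(52.7) + 0.6(225.8) + 0.6(269.5) = 384.6 + 112.9 + 31.6 + 135.5 + 161.7 = 826.3
Eq. 5: 0.67(384.6) - 0.7(269.5) = 257.7 - 188.7 = 69.0
Eq. 6: 1.0(384.6) = 384.6
The controlling combination is 4, giving 826.3 kips.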